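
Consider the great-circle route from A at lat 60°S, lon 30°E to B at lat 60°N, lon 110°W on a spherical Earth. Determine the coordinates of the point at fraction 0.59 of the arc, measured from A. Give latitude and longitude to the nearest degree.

≈ lat 13°N, lon 47°W

Convert each endpoint to a unit vector on the sphere (x = cos φ cos λ, y = cos φ sin λ, z = sin φ).
The central angle between the endpoints is δ = arccos(p₁·p₂) ≈ 2.798 rad (160.3°).
Interpolate at f = 0.59 with slerp weights a = sin((1−f)δ)/sin δ ≈ 2.705, b = sin(fδ)/sin δ ≈ 2.958.
p = a·p₁ + b·p₂ ≈ (0.666, -0.714, 0.219); φ = arcsin(p_z) ≈ 12.65°, λ = atan2(p_y, p_x) ≈ -46.99°.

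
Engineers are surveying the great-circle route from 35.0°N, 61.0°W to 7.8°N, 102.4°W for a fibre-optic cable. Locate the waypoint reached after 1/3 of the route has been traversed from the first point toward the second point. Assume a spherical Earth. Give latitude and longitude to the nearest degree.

≈ 27°N, 77°W

Write both endpoints as unit vectors p₁, p₂ with components (cos φ cos λ, cos φ sin λ, sin φ).
The central angle between the endpoints is δ = arccos(p₁·p₂) ≈ 0.814 rad (46.6°).
Interpolate at f = 1/3 with slerp weights a = sin((1−f)δ)/sin δ ≈ 0.710, b = sin(fδ)/sin δ ≈ 0.369.
p = a·p₁ + b·p₂ ≈ (0.204, -0.866, 0.457); φ = arcsin(p_z) ≈ 27.22°, λ = atan2(p_y, p_x) ≈ -76.76°.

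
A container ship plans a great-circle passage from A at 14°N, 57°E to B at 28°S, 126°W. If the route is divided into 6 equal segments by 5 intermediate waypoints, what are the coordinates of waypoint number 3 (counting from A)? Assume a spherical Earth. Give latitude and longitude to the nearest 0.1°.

Convert each endpoint to a unit vector on the sphere (x = cos φ cos λ, y = cos φ sin λ, z = sin φ).
The central angle between the endpoints is δ = arccos(p₁·p₂) ≈ 2.892 rad (165.7°).
Interpolate at f = 3/6 with slerp weights a = sin((1−f)δ)/sin δ ≈ 4.024, b = sin(fδ)/sin δ ≈ 4.024.
p = a·p₁ + b·p₂ ≈ (0.038, 0.400, -0.916); φ = arcsin(p_z) ≈ -66.30°, λ = atan2(p_y, p_x) ≈ 84.56°.

≈ 66.3°S, 84.6°E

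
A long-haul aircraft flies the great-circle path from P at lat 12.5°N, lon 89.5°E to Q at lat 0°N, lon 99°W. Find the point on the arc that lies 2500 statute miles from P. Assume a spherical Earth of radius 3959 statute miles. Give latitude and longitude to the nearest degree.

≈ lat 40°N, lon 116°E

Write both endpoints as unit vectors p₁, p₂ with components (cos φ cos λ, cos φ sin λ, sin φ).
The central angle between the endpoints is δ = arccos(p₁·p₂) ≈ 2.878 rad (164.9°). The total great-circle distance is δ·R ≈ 2.878 × 3959 ≈ 11396 mi, so the target fraction is f = 2500/11396 ≈ 0.219.
Interpolate at f ≈ 0.219 with slerp weights a = sin((1−f)δ)/sin δ ≈ 2.998, b = sin(fδ)/sin δ ≈ 2.269.
p = a·p₁ + b·p₂ ≈ (-0.329, 0.686, 0.649); φ = arcsin(p_z) ≈ 40.46°, λ = atan2(p_y, p_x) ≈ 115.66°.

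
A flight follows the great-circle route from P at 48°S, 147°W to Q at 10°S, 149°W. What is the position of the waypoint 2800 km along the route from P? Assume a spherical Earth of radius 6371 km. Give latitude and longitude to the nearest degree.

Convert each endpoint to a unit vector on the sphere (x = cos φ cos λ, y = cos φ sin λ, z = sin φ).
The central angle between the endpoints is δ = arccos(p₁·p₂) ≈ 0.664 rad (38.0°). The total great-circle distance is δ·R ≈ 0.664 × 6371 ≈ 4230 km, so the target fraction is f = 2800/4230 ≈ 0.662.
Interpolate at f ≈ 0.662 with slerp weights a = sin((1−f)δ)/sin δ ≈ 0.361, b = sin(fδ)/sin δ ≈ 0.691.
p = a·p₁ + b·p₂ ≈ (-0.786, -0.482, -0.388); φ = arcsin(p_z) ≈ -22.85°, λ = atan2(p_y, p_x) ≈ -148.48°.

≈ 23°S, 148°W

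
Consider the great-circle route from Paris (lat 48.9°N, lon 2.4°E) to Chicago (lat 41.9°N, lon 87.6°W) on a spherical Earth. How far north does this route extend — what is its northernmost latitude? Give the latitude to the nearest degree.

The great circle lies in the plane with unit normal n̂ = (p₁ × p₂)/|p₁ × p₂|.
Here n̂_z ≈ -0.566; the vertex latitude is φ_max = arccos|n̂_z| ≈ 55.5°.
Check via Clairaut: cos φ_max = |cos φ₁| · sin C = cos(48.9°)·sin(59.5°) ≈ 0.566, again giving ≈ 55.5°.

≈ 56°N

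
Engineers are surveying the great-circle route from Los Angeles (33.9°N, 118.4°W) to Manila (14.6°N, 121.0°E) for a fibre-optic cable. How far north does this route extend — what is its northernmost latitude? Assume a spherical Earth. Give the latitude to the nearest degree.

The great circle lies in the plane with unit normal n̂ = (p₁ × p₂)/|p₁ × p₂|.
Here n̂_z ≈ -0.718; the vertex latitude is φ_max = arccos|n̂_z| ≈ 44.1°.

≈ 44°N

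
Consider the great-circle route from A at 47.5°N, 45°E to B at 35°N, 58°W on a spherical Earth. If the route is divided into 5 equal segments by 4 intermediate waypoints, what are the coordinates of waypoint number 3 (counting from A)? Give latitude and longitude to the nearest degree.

The haversine formula gives a central angle δ ≈ 1.268 rad (72.6°) between the endpoints.
Interpolate at f = 3/5 with slerp weights a = sin((1−f)δ)/sin δ ≈ 0.509, b = sin(fδ)/sin δ ≈ 0.722.
p = a·p₁ + b·p₂ ≈ (0.557, -0.259, 0.789); φ = arcsin(p_z) ≈ 52.13°, λ = atan2(p_y, p_x) ≈ -24.93°.

≈ 52°N, 25°W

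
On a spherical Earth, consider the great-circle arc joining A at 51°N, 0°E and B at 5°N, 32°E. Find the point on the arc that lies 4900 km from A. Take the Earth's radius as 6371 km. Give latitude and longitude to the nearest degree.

≈ 13°N, 28°E

Write both endpoints as unit vectors p₁, p₂ with components (cos φ cos λ, cos φ sin λ, sin φ).
The central angle between the endpoints is δ = arccos(p₁·p₂) ≈ 0.928 rad (53.2°). The total great-circle distance is δ·R ≈ 0.928 × 6371 ≈ 5913 km, so the target fraction is f = 4900/5913 ≈ 0.829.
Interpolate at f ≈ 0.829 with slerp weights a = sin((1−f)δ)/sin δ ≈ 0.198, b = sin(fδ)/sin δ ≈ 0.869.
p = a·p₁ + b·p₂ ≈ (0.858, 0.459, 0.229); φ = arcsin(p_z) ≈ 13.26°, λ = atan2(p_y, p_x) ≈ 28.12°.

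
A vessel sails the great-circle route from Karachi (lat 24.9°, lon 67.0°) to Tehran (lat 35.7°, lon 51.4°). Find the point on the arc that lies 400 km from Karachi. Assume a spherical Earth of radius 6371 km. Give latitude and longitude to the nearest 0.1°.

≈ lat 27.3°, lon 64.0°

Write both endpoints as unit vectors p₁, p₂ with components (cos φ cos λ, cos φ sin λ, sin φ).
The central angle between the endpoints is δ = arccos(p₁·p₂) ≈ 0.301 rad (17.2°). The total great-circle distance is δ·R ≈ 0.301 × 6371 ≈ 1915 km, so the target fraction is f = 400/1915 ≈ 0.209.
Interpolate at f ≈ 0.209 with slerp weights a = sin((1−f)δ)/sin δ ≈ 0.796, b = sin(fδ)/sin δ ≈ 0.212.
p = a·p₁ + b·p₂ ≈ (0.389, 0.799, 0.459); φ = arcsin(p_z) ≈ 27.30°, λ = atan2(p_y, p_x) ≈ 64.02°.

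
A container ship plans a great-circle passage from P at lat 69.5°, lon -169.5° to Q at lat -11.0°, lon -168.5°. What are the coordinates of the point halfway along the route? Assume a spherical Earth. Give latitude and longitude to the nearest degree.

The haversine formula gives a central angle δ ≈ 1.405 rad (80.5°) between the endpoints.
Interpolate at f = 1/2 with slerp weights a = sin((1−f)δ)/sin δ ≈ 0.655, b = sin(fδ)/sin δ ≈ 0.655.
p = a·p₁ + b·p₂ ≈ (-0.856, -0.170, 0.489); φ = arcsin(p_z) ≈ 29.25°, λ = atan2(p_y, p_x) ≈ -168.76°.

≈ lat 29°, lon -169°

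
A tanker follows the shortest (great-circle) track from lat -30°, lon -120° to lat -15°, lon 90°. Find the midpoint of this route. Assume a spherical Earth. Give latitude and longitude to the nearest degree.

≈ lat -57°, lon 153°

Write both endpoints as unit vectors p₁, p₂ with components (cos φ cos λ, cos φ sin λ, sin φ).
The central angle between the endpoints is δ = arccos(p₁·p₂) ≈ 2.208 rad (126.5°).
Interpolate at f = 1/2 with slerp weights a = sin((1−f)δ)/sin δ ≈ 1.111, b = sin(fδ)/sin δ ≈ 1.111.
p = a·p₁ + b·p₂ ≈ (-0.481, 0.240, -0.843); φ = arcsin(p_z) ≈ -57.48°, λ = atan2(p_y, p_x) ≈ 153.50°.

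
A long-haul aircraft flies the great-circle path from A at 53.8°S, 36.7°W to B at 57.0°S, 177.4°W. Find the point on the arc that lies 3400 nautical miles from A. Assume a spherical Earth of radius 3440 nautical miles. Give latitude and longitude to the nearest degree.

Write both endpoints as unit vectors p₁, p₂ with components (cos φ cos λ, cos φ sin λ, sin φ).
The central angle between the endpoints is δ = arccos(p₁·p₂) ≈ 1.129 rad (64.7°). The total great-circle distance is δ·R ≈ 1.129 × 3440 ≈ 3883 nmi, so the target fraction is f = 3400/3883 ≈ 0.876.
Interpolate at f ≈ 0.876 with slerp weights a = sin((1−f)δ)/sin δ ≈ 0.155, b = sin(fδ)/sin δ ≈ 0.924.
p = a·p₁ + b·p₂ ≈ (-0.429, -0.077, -0.900); φ = arcsin(p_z) ≈ -64.13°, λ = atan2(p_y, p_x) ≈ -169.78°.

≈ 64°S, 170°W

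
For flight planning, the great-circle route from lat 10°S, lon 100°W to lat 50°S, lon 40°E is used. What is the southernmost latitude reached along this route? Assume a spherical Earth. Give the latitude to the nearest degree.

The great circle lies in the plane with unit normal n̂ = (p₁ × p₂)/|p₁ × p₂|.
Here n̂_z ≈ +0.435; the vertex latitude is φ_max = arccos|n̂_z| ≈ 64.2°.

≈ 64°S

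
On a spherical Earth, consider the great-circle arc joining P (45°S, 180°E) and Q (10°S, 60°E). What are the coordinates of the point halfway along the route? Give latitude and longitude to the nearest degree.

The haversine formula gives a central angle δ ≈ 1.798 rad (103.0°) between the endpoints.
Interpolate at f = 1/2 with slerp weights a = sin((1−f)δ)/sin δ ≈ 0.803, b = sin(fδ)/sin δ ≈ 0.803.
p = a·p₁ + b·p₂ ≈ (-0.172, 0.685, -0.708); φ = arcsin(p_z) ≈ -45.04°, λ = atan2(p_y, p_x) ≈ 104.13°.

≈ (45°S, 104°E)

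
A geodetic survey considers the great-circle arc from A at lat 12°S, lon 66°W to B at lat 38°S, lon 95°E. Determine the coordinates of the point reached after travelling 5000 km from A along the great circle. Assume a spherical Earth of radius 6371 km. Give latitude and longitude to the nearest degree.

≈ lat 53°S, lon 44°W

Write both endpoints as unit vectors p₁, p₂ with components (cos φ cos λ, cos φ sin λ, sin φ).
The central angle between the endpoints is δ = arccos(p₁·p₂) ≈ 2.215 rad (126.9°). The total great-circle distance is δ·R ≈ 2.215 × 6371 ≈ 14114 km, so the target fraction is f = 5000/14114 ≈ 0.354.
Interpolate at f ≈ 0.354 with slerp weights a = sin((1−f)δ)/sin δ ≈ 1.239, b = sin(fδ)/sin δ ≈ 0.884.
p = a·p₁ + b·p₂ ≈ (0.432, -0.413, -0.802); φ = arcsin(p_z) ≈ -53.30°, λ = atan2(p_y, p_x) ≈ -43.70°.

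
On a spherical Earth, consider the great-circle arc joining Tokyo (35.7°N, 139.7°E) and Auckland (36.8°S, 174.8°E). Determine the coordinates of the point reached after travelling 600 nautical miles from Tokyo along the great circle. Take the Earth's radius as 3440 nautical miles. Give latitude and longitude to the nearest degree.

≈ 27°N, 145°E

Write both endpoints as unit vectors p₁, p₂ with components (cos φ cos λ, cos φ sin λ, sin φ).
The central angle between the endpoints is δ = arccos(p₁·p₂) ≈ 1.387 rad (79.5°). The total great-circle distance is δ·R ≈ 1.387 × 3440 ≈ 4772 nmi, so the target fraction is f = 600/4772 ≈ 0.126.
Interpolate at f ≈ 0.126 with slerp weights a = sin((1−f)δ)/sin δ ≈ 0.953, b = sin(fδ)/sin δ ≈ 0.176.
p = a·p₁ + b·p₂ ≈ (-0.731, 0.513, 0.450); φ = arcsin(p_z) ≈ 26.75°, λ = atan2(p_y, p_x) ≈ 144.92°.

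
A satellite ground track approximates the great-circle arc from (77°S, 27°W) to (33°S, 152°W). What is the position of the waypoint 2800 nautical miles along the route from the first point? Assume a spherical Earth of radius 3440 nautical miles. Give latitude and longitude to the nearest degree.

Convert each endpoint to a unit vector on the sphere (x = cos φ cos λ, y = cos φ sin λ, z = sin φ).
The central angle between the endpoints is δ = arccos(p₁·p₂) ≈ 1.135 rad (65.0°). The total great-circle distance is δ·R ≈ 1.135 × 3440 ≈ 3903 nmi, so the target fraction is f = 2800/3903 ≈ 0.717.
Interpolate at f ≈ 0.717 with slerp weights a = sin((1−f)δ)/sin δ ≈ 0.348, b = sin(fδ)/sin δ ≈ 0.802.
p = a·p₁ + b·p₂ ≈ (-0.524, -0.351, -0.776); φ = arcsin(p_z) ≈ -50.87°, λ = atan2(p_y, p_x) ≈ -146.17°.

≈ (51°S, 146°W)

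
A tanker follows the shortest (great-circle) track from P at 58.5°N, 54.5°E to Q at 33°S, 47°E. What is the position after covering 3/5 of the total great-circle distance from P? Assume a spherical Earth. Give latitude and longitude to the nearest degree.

Write both endpoints as unit vectors p₁, p₂ with components (cos φ cos λ, cos φ sin λ, sin φ).
The central angle between the endpoints is δ = arccos(p₁·p₂) ≈ 1.601 rad (91.7°).
Interpolate at f = 3/5 with slerp weights a = sin((1−f)δ)/sin δ ≈ 0.598, b = sin(fδ)/sin δ ≈ 0.820.
p = a·p₁ + b·p₂ ≈ (0.650, 0.757, 0.063); φ = arcsin(p_z) ≈ 3.62°, λ = atan2(p_y, p_x) ≈ 49.34°.

≈ 4°N, 49°E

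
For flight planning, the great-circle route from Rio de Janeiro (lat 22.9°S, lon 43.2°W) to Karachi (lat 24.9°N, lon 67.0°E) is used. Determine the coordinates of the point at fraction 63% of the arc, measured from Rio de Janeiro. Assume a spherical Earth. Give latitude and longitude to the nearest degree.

≈ lat 9°N, lon 25°E

Convert each endpoint to a unit vector on the sphere (x = cos φ cos λ, y = cos φ sin λ, z = sin φ).
The central angle between the endpoints is δ = arccos(p₁·p₂) ≈ 2.040 rad (116.9°).
Interpolate at f = 0.63 with slerp weights a = sin((1−f)δ)/sin δ ≈ 0.768, b = sin(fδ)/sin δ ≈ 1.076.
p = a·p₁ + b·p₂ ≈ (0.897, 0.414, 0.154); φ = arcsin(p_z) ≈ 8.86°, λ = atan2(p_y, p_x) ≈ 24.76°.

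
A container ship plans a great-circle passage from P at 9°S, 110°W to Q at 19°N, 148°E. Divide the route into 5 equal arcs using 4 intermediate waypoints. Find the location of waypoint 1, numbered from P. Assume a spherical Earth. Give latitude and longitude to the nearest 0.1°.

From cos δ = sin φ₁ sin φ₂ + cos φ₁ cos φ₂ cos Δλ, the central angle is δ ≈ 1.818 rad (104.2°).
Interpolate at f = 1/5 with slerp weights a = sin((1−f)δ)/sin δ ≈ 1.025, b = sin(fδ)/sin δ ≈ 0.367.
p = a·p₁ + b·p₂ ≈ (-0.640, -0.767, -0.041); φ = arcsin(p_z) ≈ -2.34°, λ = atan2(p_y, p_x) ≈ -129.85°.

≈ 2.3°S, 129.9°W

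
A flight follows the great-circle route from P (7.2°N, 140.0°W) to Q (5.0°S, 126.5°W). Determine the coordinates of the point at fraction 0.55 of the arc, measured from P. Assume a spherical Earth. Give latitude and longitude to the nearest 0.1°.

Write both endpoints as unit vectors p₁, p₂ with components (cos φ cos λ, cos φ sin λ, sin φ).
The central angle between the endpoints is δ = arccos(p₁·p₂) ≈ 0.317 rad (18.2°).
Interpolate at f = 0.55 with slerp weights a = sin((1−f)δ)/sin δ ≈ 0.456, b = sin(fδ)/sin δ ≈ 0.557.
p = a·p₁ + b·p₂ ≈ (-0.676, -0.736, 0.009); φ = arcsin(p_z) ≈ 0.50°, λ = atan2(p_y, p_x) ≈ -132.56°.

≈ (0.5°N, 132.6°W)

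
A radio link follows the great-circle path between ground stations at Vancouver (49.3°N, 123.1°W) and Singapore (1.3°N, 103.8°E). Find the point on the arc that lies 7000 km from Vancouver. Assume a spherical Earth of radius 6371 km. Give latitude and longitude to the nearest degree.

From cos δ = sin φ₁ sin φ₂ + cos φ₁ cos φ₂ cos Δλ, the central angle is δ ≈ 2.013 rad (115.4°). The total great-circle distance is δ·R ≈ 2.013 × 6371 ≈ 12827 km, so the target fraction is f = 7000/12827 ≈ 0.546.
Interpolate at f ≈ 0.546 with slerp weights a = sin((1−f)δ)/sin δ ≈ 0.877, b = sin(fδ)/sin δ ≈ 0.986.
p = a·p₁ + b·p₂ ≈ (-0.547, 0.478, 0.687); φ = arcsin(p_z) ≈ 43.40°, λ = atan2(p_y, p_x) ≈ 138.87°.

≈ (43°N, 139°E)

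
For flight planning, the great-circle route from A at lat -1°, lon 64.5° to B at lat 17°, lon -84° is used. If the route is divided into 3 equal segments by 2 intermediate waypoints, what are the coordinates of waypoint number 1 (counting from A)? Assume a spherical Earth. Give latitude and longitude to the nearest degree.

Convert each endpoint to a unit vector on the sphere (x = cos φ cos λ, y = cos φ sin λ, z = sin φ).
The central angle between the endpoints is δ = arccos(p₁·p₂) ≈ 2.533 rad (145.1°).
Interpolate at f = 1/3 with slerp weights a = sin((1−f)δ)/sin δ ≈ 1.737, b = sin(fδ)/sin δ ≈ 1.307.
p = a·p₁ + b·p₂ ≈ (0.878, 0.324, 0.352); φ = arcsin(p_z) ≈ 20.60°, λ = atan2(p_y, p_x) ≈ 20.25°.

≈ lat 21°, lon 20°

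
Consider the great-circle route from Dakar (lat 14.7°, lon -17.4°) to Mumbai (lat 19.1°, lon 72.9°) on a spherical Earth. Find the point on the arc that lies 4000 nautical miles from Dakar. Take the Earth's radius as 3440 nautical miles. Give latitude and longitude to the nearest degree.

Convert each endpoint to a unit vector on the sphere (x = cos φ cos λ, y = cos φ sin λ, z = sin φ).
The central angle between the endpoints is δ = arccos(p₁·p₂) ≈ 1.492 rad (85.5°). The total great-circle distance is δ·R ≈ 1.492 × 3440 ≈ 5134 nmi, so the target fraction is f = 4000/5134 ≈ 0.779.
Interpolate at f ≈ 0.779 with slerp weights a = sin((1−f)δ)/sin δ ≈ 0.325, b = sin(fδ)/sin δ ≈ 0.921.
p = a·p₁ + b·p₂ ≈ (0.556, 0.738, 0.384); φ = arcsin(p_z) ≈ 22.56°, λ = atan2(p_y, p_x) ≈ 53.02°.

≈ lat 23°, lon 53°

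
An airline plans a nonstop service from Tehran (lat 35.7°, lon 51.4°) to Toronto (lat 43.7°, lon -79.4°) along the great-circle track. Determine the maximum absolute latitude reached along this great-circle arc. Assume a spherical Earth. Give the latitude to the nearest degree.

The great circle lies in the plane with unit normal n̂ = (p₁ × p₂)/|p₁ × p₂|.
Here n̂_z ≈ -0.445; the vertex latitude is φ_max = arccos|n̂_z| ≈ 63.6°.
Check via Clairaut: cos φ_max = |cos φ₁| · sin C = cos(35.7°)·sin(33.2°) ≈ 0.445, again giving ≈ 63.6°.

≈ 64°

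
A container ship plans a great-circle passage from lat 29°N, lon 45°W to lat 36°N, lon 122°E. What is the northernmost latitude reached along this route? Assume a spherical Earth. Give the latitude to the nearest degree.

The great circle lies in the plane with unit normal n̂ = (p₁ × p₂)/|p₁ × p₂|.
Here n̂_z ≈ +0.174; the vertex latitude is φ_max = arccos|n̂_z| ≈ 80.0°.
Check via Clairaut: cos φ_max = |cos φ₁| · sin C = cos(29.0°)·sin(11.5°) ≈ 0.174, again giving ≈ 80.0°.

≈ 80°N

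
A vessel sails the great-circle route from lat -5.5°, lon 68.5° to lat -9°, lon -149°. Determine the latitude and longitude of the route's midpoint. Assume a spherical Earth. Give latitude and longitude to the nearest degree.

≈ lat -22°, lon 139°

From cos δ = sin φ₁ sin φ₂ + cos φ₁ cos φ₂ cos Δλ, the central angle is δ ≈ 2.442 rad (139.9°).
Interpolate at f = 1/2 with slerp weights a = sin((1−f)δ)/sin δ ≈ 1.459, b = sin(fδ)/sin δ ≈ 1.459.
p = a·p₁ + b·p₂ ≈ (-0.703, 0.609, -0.368); φ = arcsin(p_z) ≈ -21.59°, λ = atan2(p_y, p_x) ≈ 139.09°.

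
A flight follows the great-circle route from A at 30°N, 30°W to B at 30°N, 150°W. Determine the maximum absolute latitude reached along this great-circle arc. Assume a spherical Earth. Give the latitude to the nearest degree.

≈ 49°N

The great circle lies in the plane with unit normal n̂ = (p₁ × p₂)/|p₁ × p₂|.
Here n̂_z ≈ -0.655; the vertex latitude is φ_max = arccos|n̂_z| ≈ 49.1°.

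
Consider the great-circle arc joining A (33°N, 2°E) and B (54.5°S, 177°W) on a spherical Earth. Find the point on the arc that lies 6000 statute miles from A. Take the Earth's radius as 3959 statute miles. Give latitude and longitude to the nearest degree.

Convert each endpoint to a unit vector on the sphere (x = cos φ cos λ, y = cos φ sin λ, z = sin φ).
The central angle between the endpoints is δ = arccos(p₁·p₂) ≈ 2.766 rad (158.5°). The total great-circle distance is δ·R ≈ 2.766 × 3959 ≈ 10951 mi, so the target fraction is f = 6000/10951 ≈ 0.548.
Interpolate at f ≈ 0.548 with slerp weights a = sin((1−f)δ)/sin δ ≈ 2.589, b = sin(fδ)/sin δ ≈ 2.723.
p = a·p₁ + b·p₂ ≈ (0.591, -0.007, -0.807); φ = arcsin(p_z) ≈ -53.80°, λ = atan2(p_y, p_x) ≈ -0.68°.

≈ (54°S, 1°W)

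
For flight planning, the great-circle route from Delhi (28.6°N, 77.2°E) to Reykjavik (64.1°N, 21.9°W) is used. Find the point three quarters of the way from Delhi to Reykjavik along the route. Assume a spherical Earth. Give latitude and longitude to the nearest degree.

≈ 65°N, 18°E

Convert each endpoint to a unit vector on the sphere (x = cos φ cos λ, y = cos φ sin λ, z = sin φ).
The central angle between the endpoints is δ = arccos(p₁·p₂) ≈ 1.192 rad (68.3°).
Interpolate at f = 3/4 with slerp weights a = sin((1−f)δ)/sin δ ≈ 0.316, b = sin(fδ)/sin δ ≈ 0.839.
p = a·p₁ + b·p₂ ≈ (0.402, 0.134, 0.906); φ = arcsin(p_z) ≈ 64.96°, λ = atan2(p_y, p_x) ≈ 18.44°.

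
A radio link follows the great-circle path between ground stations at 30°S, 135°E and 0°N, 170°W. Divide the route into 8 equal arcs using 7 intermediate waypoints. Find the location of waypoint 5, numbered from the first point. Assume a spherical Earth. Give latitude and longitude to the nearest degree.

Convert each endpoint to a unit vector on the sphere (x = cos φ cos λ, y = cos φ sin λ, z = sin φ).
The central angle between the endpoints is δ = arccos(p₁·p₂) ≈ 1.051 rad (60.2°).
Interpolate at f = 5/8 with slerp weights a = sin((1−f)δ)/sin δ ≈ 0.442, b = sin(fδ)/sin δ ≈ 0.704.
p = a·p₁ + b·p₂ ≈ (-0.964, 0.149, -0.221); φ = arcsin(p_z) ≈ -12.78°, λ = atan2(p_y, p_x) ≈ 171.23°.

≈ 13°S, 171°E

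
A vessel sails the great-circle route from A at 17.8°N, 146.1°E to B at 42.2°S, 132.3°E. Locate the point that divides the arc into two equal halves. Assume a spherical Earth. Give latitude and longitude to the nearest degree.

≈ 12°S, 140°E

From cos δ = sin φ₁ sin φ₂ + cos φ₁ cos φ₂ cos Δλ, the central angle is δ ≈ 1.071 rad (61.3°).
Interpolate at f = 1/2 with slerp weights a = sin((1−f)δ)/sin δ ≈ 0.581, b = sin(fδ)/sin δ ≈ 0.581.
p = a·p₁ + b·p₂ ≈ (-0.749, 0.627, -0.213); φ = arcsin(p_z) ≈ -12.28°, λ = atan2(p_y, p_x) ≈ 140.07°.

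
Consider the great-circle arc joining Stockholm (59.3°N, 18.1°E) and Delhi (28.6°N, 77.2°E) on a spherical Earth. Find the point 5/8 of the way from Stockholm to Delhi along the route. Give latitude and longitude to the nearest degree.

Convert each endpoint to a unit vector on the sphere (x = cos φ cos λ, y = cos φ sin λ, z = sin φ).
The central angle between the endpoints is δ = arccos(p₁·p₂) ≈ 0.874 rad (50.1°).
Interpolate at f = 5/8 with slerp weights a = sin((1−f)δ)/sin δ ≈ 0.420, b = sin(fδ)/sin δ ≈ 0.677.
p = a·p₁ + b·p₂ ≈ (0.335, 0.647, 0.685); φ = arcsin(p_z) ≈ 43.25°, λ = atan2(p_y, p_x) ≈ 62.58°.

≈ 43°N, 63°E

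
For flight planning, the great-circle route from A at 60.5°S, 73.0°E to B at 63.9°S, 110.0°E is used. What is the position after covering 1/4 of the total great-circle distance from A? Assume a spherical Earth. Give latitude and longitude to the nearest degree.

≈ 62°S, 81°E

Convert each endpoint to a unit vector on the sphere (x = cos φ cos λ, y = cos φ sin λ, z = sin φ).
The central angle between the endpoints is δ = arccos(p₁·p₂) ≈ 0.302 rad (17.3°).
Interpolate at f = 1/4 with slerp weights a = sin((1−f)δ)/sin δ ≈ 0.755, b = sin(fδ)/sin δ ≈ 0.254.
p = a·p₁ + b·p₂ ≈ (0.071, 0.460, -0.885); φ = arcsin(p_z) ≈ -62.24°, λ = atan2(p_y, p_x) ≈ 81.29°.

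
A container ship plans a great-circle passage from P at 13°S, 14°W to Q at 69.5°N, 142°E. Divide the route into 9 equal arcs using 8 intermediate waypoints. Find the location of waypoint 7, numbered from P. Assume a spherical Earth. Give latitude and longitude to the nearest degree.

≈ 77°N, 35°E

The haversine formula gives a central angle δ ≈ 2.121 rad (121.5°) between the endpoints.
Interpolate at f = 7/9 with slerp weights a = sin((1−f)δ)/sin δ ≈ 0.532, b = sin(fδ)/sin δ ≈ 1.169.
p = a·p₁ + b·p₂ ≈ (0.181, 0.127, 0.975); φ = arcsin(p_z) ≈ 77.25°, λ = atan2(p_y, p_x) ≈ 35.01°.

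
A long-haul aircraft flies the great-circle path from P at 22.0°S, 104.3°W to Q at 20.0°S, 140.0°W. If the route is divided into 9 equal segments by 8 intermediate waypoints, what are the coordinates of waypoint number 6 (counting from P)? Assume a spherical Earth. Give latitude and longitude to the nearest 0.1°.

≈ 21.5°S, 128.2°W

From cos δ = sin φ₁ sin φ₂ + cos φ₁ cos φ₂ cos Δλ, the central angle is δ ≈ 0.581 rad (33.3°).
Interpolate at f = 6/9 with slerp weights a = sin((1−f)δ)/sin δ ≈ 0.351, b = sin(fδ)/sin δ ≈ 0.688.
p = a·p₁ + b·p₂ ≈ (-0.576, -0.731, -0.367); φ = arcsin(p_z) ≈ -21.52°, λ = atan2(p_y, p_x) ≈ -128.23°.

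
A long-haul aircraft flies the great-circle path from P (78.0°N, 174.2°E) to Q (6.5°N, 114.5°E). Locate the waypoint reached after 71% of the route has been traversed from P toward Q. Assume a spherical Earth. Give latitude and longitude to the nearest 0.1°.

≈ (28.6°N, 119.1°E)

Write both endpoints as unit vectors p₁, p₂ with components (cos φ cos λ, cos φ sin λ, sin φ).
The central angle between the endpoints is δ = arccos(p₁·p₂) ≈ 1.354 rad (77.6°).
Interpolate at f = 0.71 with slerp weights a = sin((1−f)δ)/sin δ ≈ 0.392, b = sin(fδ)/sin δ ≈ 0.840.
p = a·p₁ + b·p₂ ≈ (-0.427, 0.767, 0.478); φ = arcsin(p_z) ≈ 28.58°, λ = atan2(p_y, p_x) ≈ 119.09°.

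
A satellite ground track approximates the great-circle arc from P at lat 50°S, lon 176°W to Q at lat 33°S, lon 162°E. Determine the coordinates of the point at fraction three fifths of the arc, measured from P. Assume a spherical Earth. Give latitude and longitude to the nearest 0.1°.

Convert each endpoint to a unit vector on the sphere (x = cos φ cos λ, y = cos φ sin λ, z = sin φ).
The central angle between the endpoints is δ = arccos(p₁·p₂) ≈ 0.410 rad (23.5°).
Interpolate at f = 3/5 with slerp weights a = sin((1−f)δ)/sin δ ≈ 0.410, b = sin(fδ)/sin δ ≈ 0.611.
p = a·p₁ + b·p₂ ≈ (-0.750, 0.140, -0.647); φ = arcsin(p_z) ≈ -40.28°, λ = atan2(p_y, p_x) ≈ 169.43°.

≈ lat 40.3°S, lon 169.4°E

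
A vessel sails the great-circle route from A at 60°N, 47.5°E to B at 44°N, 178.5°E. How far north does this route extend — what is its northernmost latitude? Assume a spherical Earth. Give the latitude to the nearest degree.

≈ 73°N

The great circle lies in the plane with unit normal n̂ = (p₁ × p₂)/|p₁ × p₂|.
Here n̂_z ≈ +0.292; the vertex latitude is φ_max = arccos|n̂_z| ≈ 73.0°.
Check via Clairaut: cos φ_max = |cos φ₁| · sin C = cos(60.0°)·sin(35.7°) ≈ 0.292, again giving ≈ 73.0°.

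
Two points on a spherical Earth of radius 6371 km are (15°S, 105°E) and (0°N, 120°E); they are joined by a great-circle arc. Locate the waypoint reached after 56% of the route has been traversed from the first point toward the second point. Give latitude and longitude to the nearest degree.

Write both endpoints as unit vectors p₁, p₂ with components (cos φ cos λ, cos φ sin λ, sin φ).
The central angle between the endpoints is δ = arccos(p₁·p₂) ≈ 0.368 rad (21.1°).
Interpolate at f = 0.56 with slerp weights a = sin((1−f)δ)/sin δ ≈ 0.448, b = sin(fδ)/sin δ ≈ 0.569.
p = a·p₁ + b·p₂ ≈ (-0.396, 0.911, -0.116); φ = arcsin(p_z) ≈ -6.66°, λ = atan2(p_y, p_x) ≈ 113.52°.

≈ (7°S, 114°E)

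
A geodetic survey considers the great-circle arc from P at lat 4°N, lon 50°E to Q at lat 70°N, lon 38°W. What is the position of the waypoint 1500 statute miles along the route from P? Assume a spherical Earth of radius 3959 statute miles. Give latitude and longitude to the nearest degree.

≈ lat 24°N, lon 42°E

From cos δ = sin φ₁ sin φ₂ + cos φ₁ cos φ₂ cos Δλ, the central angle is δ ≈ 1.493 rad (85.6°). The total great-circle distance is δ·R ≈ 1.493 × 3959 ≈ 5912 mi, so the target fraction is f = 1500/5912 ≈ 0.254.
Interpolate at f ≈ 0.254 with slerp weights a = sin((1−f)δ)/sin δ ≈ 0.900, b = sin(fδ)/sin δ ≈ 0.371.
p = a·p₁ + b·p₂ ≈ (0.677, 0.610, 0.411); φ = arcsin(p_z) ≈ 24.29°, λ = atan2(p_y, p_x) ≈ 42.00°.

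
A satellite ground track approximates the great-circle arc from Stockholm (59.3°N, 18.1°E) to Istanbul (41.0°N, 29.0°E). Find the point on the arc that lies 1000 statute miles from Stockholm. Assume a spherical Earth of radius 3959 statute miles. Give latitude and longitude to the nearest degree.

≈ 46°N, 27°E

Write both endpoints as unit vectors p₁, p₂ with components (cos φ cos λ, cos φ sin λ, sin φ).
The central angle between the endpoints is δ = arccos(p₁·p₂) ≈ 0.341 rad (19.5°). The total great-circle distance is δ·R ≈ 0.341 × 3959 ≈ 1349 mi, so the target fraction is f = 1000/1349 ≈ 0.741.
Interpolate at f ≈ 0.741 with slerp weights a = sin((1−f)δ)/sin δ ≈ 0.264, b = sin(fδ)/sin δ ≈ 0.748.
p = a·p₁ + b·p₂ ≈ (0.621, 0.315, 0.717); φ = arcsin(p_z) ≈ 45.82°, λ = atan2(p_y, p_x) ≈ 26.91°.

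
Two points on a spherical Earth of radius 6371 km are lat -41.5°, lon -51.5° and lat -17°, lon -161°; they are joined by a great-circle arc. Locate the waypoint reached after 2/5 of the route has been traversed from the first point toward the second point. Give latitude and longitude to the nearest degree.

Convert each endpoint to a unit vector on the sphere (x = cos φ cos λ, y = cos φ sin λ, z = sin φ).
The central angle between the endpoints is δ = arccos(p₁·p₂) ≈ 1.616 rad (92.6°).
Interpolate at f = 2/5 with slerp weights a = sin((1−f)δ)/sin δ ≈ 0.826, b = sin(fδ)/sin δ ≈ 0.603.
p = a·p₁ + b·p₂ ≈ (-0.160, -0.672, -0.723); φ = arcsin(p_z) ≈ -46.33°, λ = atan2(p_y, p_x) ≈ -103.43°.

≈ lat -46°, lon -103°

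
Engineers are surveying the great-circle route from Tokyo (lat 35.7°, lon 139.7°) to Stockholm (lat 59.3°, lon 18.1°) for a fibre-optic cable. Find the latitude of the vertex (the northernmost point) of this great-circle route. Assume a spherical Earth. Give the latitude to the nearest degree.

The great circle lies in the plane with unit normal n̂ = (p₁ × p₂)/|p₁ × p₂|.
Here n̂_z ≈ -0.368; the vertex latitude is φ_max = arccos|n̂_z| ≈ 68.4°.
Check via Clairaut: cos φ_max = |cos φ₁| · sin C = cos(35.7°)·sin(27.0°) ≈ 0.368, again giving ≈ 68.4°.

≈ 68°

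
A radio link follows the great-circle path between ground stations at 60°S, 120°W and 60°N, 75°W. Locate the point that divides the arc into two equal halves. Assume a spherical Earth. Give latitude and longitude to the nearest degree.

≈ 0°N, 97°W

The haversine formula gives a central angle δ ≈ 2.181 rad (125.0°) between the endpoints.
Interpolate at f = 1/2 with slerp weights a = sin((1−f)δ)/sin δ ≈ 1.082, b = sin(fδ)/sin δ ≈ 1.082.
p = a·p₁ + b·p₂ ≈ (-0.131, -0.991, 0.000); φ = arcsin(p_z) ≈ 0.00°, λ = atan2(p_y, p_x) ≈ -97.50°.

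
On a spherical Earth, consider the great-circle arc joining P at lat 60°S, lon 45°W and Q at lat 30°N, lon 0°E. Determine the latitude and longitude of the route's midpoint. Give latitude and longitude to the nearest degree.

≈ lat 16°S, lon 16°W

Write both endpoints as unit vectors p₁, p₂ with components (cos φ cos λ, cos φ sin λ, sin φ).
The central angle between the endpoints is δ = arccos(p₁·p₂) ≈ 1.698 rad (97.3°).
Interpolate at f = 1/2 with slerp weights a = sin((1−f)δ)/sin δ ≈ 0.757, b = sin(fδ)/sin δ ≈ 0.757.
p = a·p₁ + b·p₂ ≈ (0.923, -0.268, -0.277); φ = arcsin(p_z) ≈ -16.08°, λ = atan2(p_y, p_x) ≈ -16.17°.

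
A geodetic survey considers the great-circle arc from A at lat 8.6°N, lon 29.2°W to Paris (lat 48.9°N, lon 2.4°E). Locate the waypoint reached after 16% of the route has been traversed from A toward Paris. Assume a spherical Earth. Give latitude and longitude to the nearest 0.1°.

Convert each endpoint to a unit vector on the sphere (x = cos φ cos λ, y = cos φ sin λ, z = sin φ).
The central angle between the endpoints is δ = arccos(p₁·p₂) ≈ 0.842 rad (48.2°).
Interpolate at f = 0.16 with slerp weights a = sin((1−f)δ)/sin δ ≈ 0.871, b = sin(fδ)/sin δ ≈ 0.180.
p = a·p₁ + b·p₂ ≈ (0.870, -0.415, 0.266); φ = arcsin(p_z) ≈ 15.42°, λ = atan2(p_y, p_x) ≈ -25.51°.

≈ lat 15.4°N, lon 25.5°W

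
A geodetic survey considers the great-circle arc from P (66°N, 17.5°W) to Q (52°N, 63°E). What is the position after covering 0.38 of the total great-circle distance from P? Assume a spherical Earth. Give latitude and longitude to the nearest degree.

Write both endpoints as unit vectors p₁, p₂ with components (cos φ cos λ, cos φ sin λ, sin φ).
The central angle between the endpoints is δ = arccos(p₁·p₂) ≈ 0.706 rad (40.4°).
Interpolate at f = 0.38 with slerp weights a = sin((1−f)δ)/sin δ ≈ 0.653, b = sin(fδ)/sin δ ≈ 0.409.
p = a·p₁ + b·p₂ ≈ (0.368, 0.144, 0.919); φ = arcsin(p_z) ≈ 66.74°, λ = atan2(p_y, p_x) ≈ 21.42°.

≈ (67°N, 21°E)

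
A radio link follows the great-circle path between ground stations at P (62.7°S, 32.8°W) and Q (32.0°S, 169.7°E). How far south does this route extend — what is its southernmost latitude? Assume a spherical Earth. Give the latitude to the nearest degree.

≈ 81°S

The great circle lies in the plane with unit normal n̂ = (p₁ × p₂)/|p₁ × p₂|.
Here n̂_z ≈ -0.150; the vertex latitude is φ_max = arccos|n̂_z| ≈ 81.4°.
Check via Clairaut: cos φ_max = |cos φ₁| · sin C = cos(62.7°)·sin(160.9°) ≈ 0.150, again giving ≈ 81.4°.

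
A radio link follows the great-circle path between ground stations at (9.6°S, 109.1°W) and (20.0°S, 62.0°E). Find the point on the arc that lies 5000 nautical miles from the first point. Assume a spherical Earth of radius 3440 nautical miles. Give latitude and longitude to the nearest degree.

Write both endpoints as unit vectors p₁, p₂ with components (cos φ cos λ, cos φ sin λ, sin φ).
The central angle between the endpoints is δ = arccos(p₁·p₂) ≈ 2.603 rad (149.1°). The total great-circle distance is δ·R ≈ 2.603 × 3440 ≈ 8954 nmi, so the target fraction is f = 5000/8954 ≈ 0.558.
Interpolate at f ≈ 0.558 with slerp weights a = sin((1−f)δ)/sin δ ≈ 1.778, b = sin(fδ)/sin δ ≈ 1.936.
p = a·p₁ + b·p₂ ≈ (0.280, -0.051, -0.959); φ = arcsin(p_z) ≈ -73.46°, λ = atan2(p_y, p_x) ≈ -10.33°.

≈ (73°S, 10°W)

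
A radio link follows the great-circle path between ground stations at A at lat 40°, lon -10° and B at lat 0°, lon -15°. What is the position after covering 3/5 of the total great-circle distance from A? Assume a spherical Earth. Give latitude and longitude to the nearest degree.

Write both endpoints as unit vectors p₁, p₂ with components (cos φ cos λ, cos φ sin λ, sin φ).
The central angle between the endpoints is δ = arccos(p₁·p₂) ≈ 0.703 rad (40.3°).
Interpolate at f = 3/5 with slerp weights a = sin((1−f)δ)/sin δ ≈ 0.429, b = sin(fδ)/sin δ ≈ 0.633.
p = a·p₁ + b·p₂ ≈ (0.935, -0.221, 0.276); φ = arcsin(p_z) ≈ 16.02°, λ = atan2(p_y, p_x) ≈ -13.29°.

≈ lat 16°, lon -13°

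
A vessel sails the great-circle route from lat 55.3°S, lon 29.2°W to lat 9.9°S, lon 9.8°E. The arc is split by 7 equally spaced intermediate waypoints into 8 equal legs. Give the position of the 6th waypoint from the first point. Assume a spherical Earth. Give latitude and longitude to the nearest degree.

≈ lat 22°S, lon 3°E

Convert each endpoint to a unit vector on the sphere (x = cos φ cos λ, y = cos φ sin λ, z = sin φ).
The central angle between the endpoints is δ = arccos(p₁·p₂) ≈ 0.956 rad (54.7°).
Interpolate at f = 6/8 with slerp weights a = sin((1−f)δ)/sin δ ≈ 0.290, b = sin(fδ)/sin δ ≈ 0.804.
p = a·p₁ + b·p₂ ≈ (0.925, 0.054, -0.377); φ = arcsin(p_z) ≈ -22.12°, λ = atan2(p_y, p_x) ≈ 3.37°.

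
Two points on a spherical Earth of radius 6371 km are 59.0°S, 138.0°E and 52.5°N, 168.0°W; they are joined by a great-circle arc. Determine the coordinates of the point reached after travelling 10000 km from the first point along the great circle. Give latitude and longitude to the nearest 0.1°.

≈ 25.0°N, 176.7°E

From cos δ = sin φ₁ sin φ₂ + cos φ₁ cos φ₂ cos Δλ, the central angle is δ ≈ 2.089 rad (119.7°). The total great-circle distance is δ·R ≈ 2.089 × 6371 ≈ 13312 km, so the target fraction is f = 10000/13312 ≈ 0.751.
Interpolate at f ≈ 0.751 with slerp weights a = sin((1−f)δ)/sin δ ≈ 0.572, b = sin(fδ)/sin δ ≈ 1.151.
p = a·p₁ + b·p₂ ≈ (-0.905, 0.051, 0.423); φ = arcsin(p_z) ≈ 25.04°, λ = atan2(p_y, p_x) ≈ 176.75°.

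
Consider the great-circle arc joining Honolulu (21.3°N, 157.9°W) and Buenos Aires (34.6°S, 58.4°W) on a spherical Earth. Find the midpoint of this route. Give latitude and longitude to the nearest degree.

≈ 10°S, 112°W

Write both endpoints as unit vectors p₁, p₂ with components (cos φ cos λ, cos φ sin λ, sin φ).
The central angle between the endpoints is δ = arccos(p₁·p₂) ≈ 1.910 rad (109.4°).
Interpolate at f = 1/2 with slerp weights a = sin((1−f)δ)/sin δ ≈ 0.866, b = sin(fδ)/sin δ ≈ 0.866.
p = a·p₁ + b·p₂ ≈ (-0.374, -0.910, -0.177); φ = arcsin(p_z) ≈ -10.20°, λ = atan2(p_y, p_x) ≈ -112.33°.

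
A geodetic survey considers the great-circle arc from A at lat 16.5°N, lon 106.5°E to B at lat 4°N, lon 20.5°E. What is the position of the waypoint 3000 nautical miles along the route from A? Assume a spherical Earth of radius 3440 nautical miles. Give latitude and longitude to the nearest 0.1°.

Convert each endpoint to a unit vector on the sphere (x = cos φ cos λ, y = cos φ sin λ, z = sin φ).
The central angle between the endpoints is δ = arccos(p₁·p₂) ≈ 1.484 rad (85.0°). The total great-circle distance is δ·R ≈ 1.484 × 3440 ≈ 5105 nmi, so the target fraction is f = 3000/5105 ≈ 0.588.
Interpolate at f ≈ 0.588 with slerp weights a = sin((1−f)δ)/sin δ ≈ 0.577, b = sin(fδ)/sin δ ≈ 0.769.
p = a·p₁ + b·p₂ ≈ (0.561, 0.799, 0.217); φ = arcsin(p_z) ≈ 12.56°, λ = atan2(p_y, p_x) ≈ 54.91°.

≈ lat 12.6°N, lon 54.9°E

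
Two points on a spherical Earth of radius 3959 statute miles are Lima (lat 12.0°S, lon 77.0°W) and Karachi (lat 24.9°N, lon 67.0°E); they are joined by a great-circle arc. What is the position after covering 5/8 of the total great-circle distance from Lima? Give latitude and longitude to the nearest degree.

≈ lat 25°N, lon 7°E

Convert each endpoint to a unit vector on the sphere (x = cos φ cos λ, y = cos φ sin λ, z = sin φ).
The central angle between the endpoints is δ = arccos(p₁·p₂) ≈ 2.507 rad (143.6°).
Interpolate at f = 5/8 with slerp weights a = sin((1−f)δ)/sin δ ≈ 1.362, b = sin(fδ)/sin δ ≈ 1.687.
p = a·p₁ + b·p₂ ≈ (0.898, 0.110, 0.427); φ = arcsin(p_z) ≈ 25.27°, λ = atan2(p_y, p_x) ≈ 6.99°.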